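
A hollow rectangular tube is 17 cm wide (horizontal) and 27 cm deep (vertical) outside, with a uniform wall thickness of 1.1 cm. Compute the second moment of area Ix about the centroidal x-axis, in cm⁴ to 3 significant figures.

Ix ≈ 9070 cm⁴

Split into non-overlapping primitives; take the origin at the lower-left of the bounding box.
Outer rectangle: 17 × 27, A = 459 cm², y = 13.5 cm, Ī = 27 884 cm⁴.
Inner void (subtracted): 14.8 × 24.8, A = 367.04 cm², y = 13.5 cm, Ī = 18 812 cm⁴.
By symmetry the centroid is at mid-height, ȳ = 13.5 cm.
All pieces are centred on the centroidal x-axis, so I = ΣĪ (holes subtracted) = 9072.2 cm⁴.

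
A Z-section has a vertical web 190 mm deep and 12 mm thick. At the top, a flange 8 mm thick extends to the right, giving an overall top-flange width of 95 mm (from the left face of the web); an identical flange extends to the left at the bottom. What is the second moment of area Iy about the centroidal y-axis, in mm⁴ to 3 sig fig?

Break the section into simple shapes (no overlaps), measuring from the bottom-left corner of the bounding box.
Web: 12 × 190, A = 2 280 mm², x = 89 mm, Ī = 27 360 mm⁴.
Top flange (beyond web): 83 × 8, A = 664 mm², x = 136.5 mm, Ī = 381 191 mm⁴.
Bottom flange (beyond web): 83 × 8, A = 664 mm², x = 41.5 mm, Ī = 381 191 mm⁴.
Centroid: x̄ = ΣA·x / ΣA = 89 mm.
Transfer each piece to the centroidal y-axis using Ī + A·d² with d = x − 89:
  web: d = 0 mm → contributes +27 360 mm⁴
  top flange (beyond web): d = 47.5 mm → contributes +1 879 341 mm⁴
  bottom flange (beyond web): d = -47.5 mm → contributes +1 879 341 mm⁴
Total I = 3 786 043 mm⁴.

Iy ≈ 3.79 × 10⁶ mm⁴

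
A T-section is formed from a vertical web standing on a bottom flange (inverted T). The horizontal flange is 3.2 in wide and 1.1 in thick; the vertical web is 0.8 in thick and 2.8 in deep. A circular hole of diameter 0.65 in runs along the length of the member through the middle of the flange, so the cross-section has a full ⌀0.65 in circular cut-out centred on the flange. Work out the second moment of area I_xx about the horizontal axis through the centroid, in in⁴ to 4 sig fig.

Decompose the section into non-overlapping parts with the origin at the bottom-left of its bounding rectangle.
Flange: 3.2 × 1.1, A = 3.52 in², y = 0.55 in, Ī = 0.354933 in⁴.
Web: 0.8 × 2.8, A = 2.24 in², y = 2.5 in, Ī = 1.46347 in⁴.
Hole (subtracted): ⌀0.65, A = 0.331831 in², y = 0.55 in, Ī = 0.00876241 in⁴.
Centroid: ȳ = ΣA·y / ΣA = 1.35469 in.
Transfer each piece to the horizontal axis through the centroid using Ī + A·d² with d = y − 1.35469:
  flange: d = -0.804691 in → contributes +2.63423 in⁴
  web: d = 1.14531 in → contributes +4.40175 in⁴
  hole: d = -0.804691 in → contributes −0.223632 in⁴
Total I = 6.81235 in⁴.

I_xx ≈ 6.812 in⁴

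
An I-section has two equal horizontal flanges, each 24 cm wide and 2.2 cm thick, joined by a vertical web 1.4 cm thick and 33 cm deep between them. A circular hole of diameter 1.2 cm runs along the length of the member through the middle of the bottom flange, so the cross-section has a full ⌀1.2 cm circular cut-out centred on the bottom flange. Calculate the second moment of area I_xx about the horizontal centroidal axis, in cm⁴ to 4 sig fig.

I_xx ≈ 3.659 × 10⁴ cm⁴

Break the section into simple shapes (no overlaps), measuring from the bottom-left corner of the bounding box.
Bottom flange: 24 × 2.2, A = 52.8 cm², y = 1.1 cm, Ī = 21.296 cm⁴.
Web: 1.4 × 33, A = 46.2 cm², y = 18.7 cm, Ī = 4192.65 cm⁴.
Top flange: 24 × 2.2, A = 52.8 cm², y = 36.3 cm, Ī = 21.296 cm⁴.
Hole (subtracted): ⌀1.2, A = 1.13097 cm², y = 1.1 cm, Ī = 0.101788 cm⁴.
Centroid: ȳ = ΣA·y / ΣA = 18.8321 cm.
Transfer each piece to the horizontal centroidal axis using Ī + A·d² with d = y − 18.8321:
  bottom flange: d = -17.7321 cm → contributes +16623.1 cm⁴
  web: d = -0.132112 cm → contributes +4193.46 cm⁴
  top flange: d = 17.4679 cm → contributes +16 132 cm⁴
  hole: d = -17.7321 cm → contributes −355.711 cm⁴
Total I = 36592.8 cm⁴.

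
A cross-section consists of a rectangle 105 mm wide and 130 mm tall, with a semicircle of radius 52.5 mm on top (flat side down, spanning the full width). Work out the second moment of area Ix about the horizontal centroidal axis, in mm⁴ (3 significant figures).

Decompose the section into non-overlapping parts with the origin at the bottom-left of its bounding rectangle.
Rectangular body: 105 × 130, A = 13 650 mm², y = 65 mm, Ī = 19 223 750 mm⁴.
Semicircular cap: semicircle r = 52.5, A = 4329.5 mm², y = 152.28 mm, Ī = 833 814 mm⁴.
Centroid: ȳ = ΣA·y / ΣA = 86.018 mm.
Transfer each piece to the horizontal centroidal axis using Ī + A·d² with d = y − 86.018:
  rectangular body: d = -21.018 mm → contributes +25 253 515 mm⁴
  semicircular cap: d = 66.264 mm → contributes +19 844 357 mm⁴
Total I = 45 097 872 mm⁴.

Ix ≈ 4.51 × 10⁷ mm⁴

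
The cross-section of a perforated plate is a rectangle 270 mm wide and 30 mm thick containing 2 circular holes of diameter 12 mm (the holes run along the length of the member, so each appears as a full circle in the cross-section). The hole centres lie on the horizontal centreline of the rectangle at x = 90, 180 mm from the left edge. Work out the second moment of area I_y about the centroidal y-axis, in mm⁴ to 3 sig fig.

Split into non-overlapping primitives; take the origin at the lower-left of the bounding box.
Plate: 270 × 30, A = 8 100 mm², x = 135 mm, Ī = 49 207 500 mm⁴.
Hole 1 (subtracted): ⌀12, A = 113.1 mm², x = 90 mm, Ī = 1017.9 mm⁴.
Hole 2 (subtracted): ⌀12, A = 113.1 mm², x = 180 mm, Ī = 1017.9 mm⁴.
By symmetry the centroid is at mid-width, x̄ = 135 mm.
Transfer each piece to the centroidal y-axis using Ī + A·d² with d = x − 135:
  plate: d = 0 mm → contributes +49 207 500 mm⁴
  hole 1: d = -45 mm → contributes −230 040 mm⁴
  hole 2: d = 45 mm → contributes −230 040 mm⁴
Total I = 48 747 420 mm⁴.

I_y ≈ 4.87 × 10⁷ mm⁴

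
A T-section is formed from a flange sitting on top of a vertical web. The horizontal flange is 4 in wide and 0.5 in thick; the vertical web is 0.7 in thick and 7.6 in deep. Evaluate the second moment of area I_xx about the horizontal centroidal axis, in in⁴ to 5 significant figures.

I_xx ≈ 49.490 in⁴

Decompose the section into non-overlapping parts with the origin at the bottom-left of its bounding rectangle.
Flange: 4 × 0.5, A = 2 in², y = 7.85 in, Ī = 0.04166667 in⁴.
Web: 0.7 × 7.6, A = 5.32 in², y = 3.8 in, Ī = 25.60693 in⁴.
Centroid: ȳ = ΣA·y / ΣA = 4.906557 in.
Transfer each piece to the horizontal centroidal axis using Ī + A·d² with d = y − 4.906557:
  flange: d = 2.943443 in → contributes +17.36938 in⁴
  web: d = -1.106557 in → contributes +32.12111 in⁴
Total I = 49.49049 in⁴.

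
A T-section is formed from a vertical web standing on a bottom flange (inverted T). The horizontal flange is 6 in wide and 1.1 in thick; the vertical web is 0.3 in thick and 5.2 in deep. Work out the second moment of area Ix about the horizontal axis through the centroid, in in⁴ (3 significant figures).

Split into non-overlapping primitives; take the origin at the lower-left of the bounding box.
Flange: 6 × 1.1, A = 6.6 in², y = 0.55 in, Ī = 0.6655 in⁴.
Web: 0.3 × 5.2, A = 1.56 in², y = 3.7 in, Ī = 3.5152 in⁴.
Centroid: ȳ = ΣA·y / ΣA = 1.1522 in.
Transfer each piece to the horizontal axis through the centroid using Ī + A·d² with d = y − 1.1522:
  flange: d = -0.60221 in → contributes +3.059 in⁴
  web: d = 2.5478 in → contributes +13.642 in⁴
Total I = 16.701 in⁴.

Ix ≈ 16.7 in⁴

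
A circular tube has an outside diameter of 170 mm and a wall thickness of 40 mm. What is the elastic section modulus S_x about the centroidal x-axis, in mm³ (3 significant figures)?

S_x ≈ 4.44 × 10⁵ mm³

Break the section into simple shapes (no overlaps), measuring from the bottom-left corner of the bounding box.
Outer circle: ⌀170, A = 22 698 mm², y = 85 mm, Ī = 40 998 275 mm⁴.
Bore (subtracted): ⌀90, A = 6361.7 mm², y = 85 mm, Ī = 3 220 623 mm⁴.
By symmetry the centroid is at mid-height, ȳ = 85 mm.
All pieces are centred on the centroidal x-axis, so I = ΣĪ (holes subtracted) = 37 777 652 mm⁴.
Extreme fibre distance c = 85 mm; S = I/c = 444 443 mm³.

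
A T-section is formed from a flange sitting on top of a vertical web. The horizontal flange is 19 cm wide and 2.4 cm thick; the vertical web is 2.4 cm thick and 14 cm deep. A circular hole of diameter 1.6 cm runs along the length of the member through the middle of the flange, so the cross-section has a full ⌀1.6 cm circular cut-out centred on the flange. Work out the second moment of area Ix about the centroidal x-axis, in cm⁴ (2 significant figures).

Ix ≈ 1800 cm⁴

Split into non-overlapping primitives; take the origin at the lower-left of the bounding box.
Flange: 19 × 2.4, A = 45.6 cm², y = 15.2 cm, Ī = 21.89 cm⁴.
Web: 2.4 × 14, A = 33.6 cm², y = 7 cm, Ī = 548.8 cm⁴.
Hole (subtracted): ⌀1.6, A = 2.011 cm², y = 15.2 cm, Ī = 0.3217 cm⁴.
Centroid: ȳ = ΣA·y / ΣA = 11.63 cm.
Transfer each piece to the centroidal x-axis using Ī + A·d² with d = y − 11.63:
  flange: d = 3.569 cm → contributes +602.9 cm⁴
  web: d = -4.631 cm → contributes +1 269 cm⁴
  hole: d = 3.569 cm → contributes −25.94 cm⁴
Total I = 1 846 cm⁴.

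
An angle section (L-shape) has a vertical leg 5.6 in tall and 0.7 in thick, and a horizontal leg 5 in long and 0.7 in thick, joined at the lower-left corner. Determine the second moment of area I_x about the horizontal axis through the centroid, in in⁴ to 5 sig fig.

I_x ≈ 20.587 in⁴

Split into non-overlapping primitives; take the origin at the lower-left of the bounding box.
Vertical leg: 0.7 × 5.6, A = 3.92 in², y = 2.8 in, Ī = 10.24427 in⁴.
Horizontal leg (remainder): 4.3 × 0.7, A = 3.01 in², y = 0.35 in, Ī = 0.1229083 in⁴.
Centroid: ȳ = ΣA·y / ΣA = 1.735859 in.
Transfer each piece to the horizontal axis through the centroid using Ī + A·d² with d = y − 1.735859:
  vertical leg: d = 1.064141 in → contributes +14.68326 in⁴
  horizontal leg (remainder): d = -1.385859 in → contributes +5.903926 in⁴
Total I = 20.58719 in⁴.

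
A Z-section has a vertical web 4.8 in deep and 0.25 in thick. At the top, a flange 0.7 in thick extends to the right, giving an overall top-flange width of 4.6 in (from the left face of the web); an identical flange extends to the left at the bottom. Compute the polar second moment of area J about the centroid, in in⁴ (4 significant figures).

J ≈ 69.97 in⁴

Treat the section as a set of non-overlapping primitives; coordinates are from the bounding-box lower-left.
Web: 0.25 × 4.8, A = 1.2 in², y = 2.4 in, Ī = 2.304 in⁴.
Top flange (beyond web): 4.35 × 0.7, A = 3.045 in², y = 4.45 in, Ī = 0.124338 in⁴.
Bottom flange (beyond web): 4.35 × 0.7, A = 3.045 in², y = 0.35 in, Ī = 0.124338 in⁴.
Centroid: ȳ = ΣA·y / ΣA = 2.4 in.
Transfer each piece to the centroidal x-axis using Ī + A·d² with d = y − 2.4:
  web: d = 0 in → contributes +2.304 in⁴
  top flange (beyond web): d = 2.05 in → contributes +12.921 in⁴
  bottom flange (beyond web): d = -2.05 in → contributes +12.921 in⁴
Total I = 28.1459 in⁴.
For the y-axis: x̄ = 4.475 in.
Repeating about the centroidal y-axis gives I_y = 41.8255 in⁴.
Polar second moment: J = I_x + I_y = 69.9714 in⁴.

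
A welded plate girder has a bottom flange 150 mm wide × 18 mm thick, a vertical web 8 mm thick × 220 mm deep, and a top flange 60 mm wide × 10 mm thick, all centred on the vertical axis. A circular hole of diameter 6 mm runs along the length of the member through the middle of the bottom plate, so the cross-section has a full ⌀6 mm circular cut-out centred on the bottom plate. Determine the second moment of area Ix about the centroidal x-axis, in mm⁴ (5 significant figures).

Ix ≈ 4.0630 × 10⁷ mm⁴

Treat the section as a set of non-overlapping primitives; coordinates are from the bounding-box lower-left.
Bottom plate: 150 × 18, A = 2 700 mm², y = 9 mm, Ī = 72 900 mm⁴.
Web plate: 8 × 220, A = 1 760 mm², y = 128 mm, Ī = 7 098 667 mm⁴.
Top plate: 60 × 10, A = 600 mm², y = 243 mm, Ī = 5 000 mm⁴.
Hole (subtracted): ⌀6, A = 28.27433 mm², y = 9 mm, Ī = 63.61725 mm⁴.
Centroid: ȳ = ΣA·y / ΣA = 78.52684 mm.
Transfer each piece to the centroidal x-axis using Ī + A·d² with d = y − 78.52684:
  bottom plate: d = -69.52684 mm → contributes +13 124 651 mm⁴
  web plate: d = 49.47316 mm → contributes +11 406 431 mm⁴
  top plate: d = 164.4732 mm → contributes +16 235 852 mm⁴
  hole: d = -69.52684 mm → contributes −136741.2 mm⁴
Total I = 40 630 192 mm⁴.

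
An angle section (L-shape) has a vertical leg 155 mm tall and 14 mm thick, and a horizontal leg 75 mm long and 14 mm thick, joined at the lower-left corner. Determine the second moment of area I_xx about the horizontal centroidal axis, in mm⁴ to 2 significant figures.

Split into non-overlapping primitives; take the origin at the lower-left of the bounding box.
Vertical leg: 14 × 155, A = 2 170 mm², y = 77.5 mm, Ī = 4 344 521 mm⁴.
Horizontal leg (remainder): 61 × 14, A = 854 mm², y = 7 mm, Ī = 13 949 mm⁴.
Centroid: ȳ = ΣA·y / ΣA = 57.59 mm.
Transfer each piece to the horizontal centroidal axis using Ī + A·d² with d = y − 57.59:
  vertical leg: d = 19.91 mm → contributes +5 204 702 mm⁴
  horizontal leg (remainder): d = -50.59 mm → contributes +2 199 656 mm⁴
Total I = 7 404 358 mm⁴.

I_xx ≈ 7.4 × 10⁶ mm⁴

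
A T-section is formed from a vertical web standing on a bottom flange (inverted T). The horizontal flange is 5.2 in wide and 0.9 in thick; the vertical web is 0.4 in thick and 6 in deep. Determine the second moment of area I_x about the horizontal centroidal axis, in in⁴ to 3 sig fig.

Decompose the section into non-overlapping parts with the origin at the bottom-left of its bounding rectangle.
Flange: 5.2 × 0.9, A = 4.68 in², y = 0.45 in, Ī = 0.3159 in⁴.
Web: 0.4 × 6, A = 2.4 in², y = 3.9 in, Ī = 7.2 in⁴.
Centroid: ȳ = ΣA·y / ΣA = 1.6195 in.
Transfer each piece to the horizontal centroidal axis using Ī + A·d² with d = y − 1.6195:
  flange: d = -1.1695 in → contributes +6.7168 in⁴
  web: d = 2.2805 in → contributes +19.682 in⁴
Total I = 26.399 in⁴.

I_x ≈ 26.4 in⁴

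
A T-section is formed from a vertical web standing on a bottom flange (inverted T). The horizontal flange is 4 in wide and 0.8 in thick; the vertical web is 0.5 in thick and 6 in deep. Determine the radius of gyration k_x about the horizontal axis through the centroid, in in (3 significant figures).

k_x ≈ 2.09 in

Decompose the section into non-overlapping parts with the origin at the bottom-left of its bounding rectangle.
Flange: 4 × 0.8, A = 3.2 in², y = 0.4 in, Ī = 0.17067 in⁴.
Web: 0.5 × 6, A = 3 in², y = 3.8 in, Ī = 9 in⁴.
Centroid: ȳ = ΣA·y / ΣA = 2.0452 in.
Transfer each piece to the horizontal axis through the centroid using Ī + A·d² with d = y − 2.0452:
  flange: d = -1.6452 in → contributes +8.8316 in⁴
  web: d = 1.7548 in → contributes +18.238 in⁴
Total I = 27.07 in⁴.
Radius of gyration: k = √(I/A) = √(27.07 / 6.2) = 2.0895 in.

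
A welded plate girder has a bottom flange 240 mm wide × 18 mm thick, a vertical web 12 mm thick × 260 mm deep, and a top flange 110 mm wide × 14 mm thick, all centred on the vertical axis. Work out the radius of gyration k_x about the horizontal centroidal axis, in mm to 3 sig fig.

k_x ≈ 112 mm

Decompose the section into non-overlapping parts with the origin at the bottom-left of its bounding rectangle.
Bottom plate: 240 × 18, A = 4 320 mm², y = 9 mm, Ī = 116 640 mm⁴.
Web plate: 12 × 260, A = 3 120 mm², y = 148 mm, Ī = 17 576 000 mm⁴.
Top plate: 110 × 14, A = 1 540 mm², y = 285 mm, Ī = 25 153 mm⁴.
Centroid: ȳ = ΣA·y / ΣA = 104.63 mm.
Transfer each piece to the horizontal centroidal axis using Ī + A·d² with d = y − 104.63:
  bottom plate: d = -95.626 mm → contributes +39 620 018 mm⁴
  web plate: d = 43.374 mm → contributes +23 445 713 mm⁴
  top plate: d = 180.37 mm → contributes +50 128 806 mm⁴
Total I = 113 194 536 mm⁴.
Radius of gyration: k = √(I/A) = √(113 194 536 / 8 980) = 112.27 mm.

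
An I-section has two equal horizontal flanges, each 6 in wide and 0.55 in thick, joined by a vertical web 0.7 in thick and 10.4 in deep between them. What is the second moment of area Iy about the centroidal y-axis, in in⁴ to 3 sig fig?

Treat the section as a set of non-overlapping primitives; coordinates are from the bounding-box lower-left.
Bottom flange: 6 × 0.55, A = 3.3 in², x = 3 in, Ī = 9.9 in⁴.
Web: 0.7 × 10.4, A = 7.28 in², x = 3 in, Ī = 0.29727 in⁴.
Top flange: 6 × 0.55, A = 3.3 in², x = 3 in, Ī = 9.9 in⁴.
By symmetry the centroid is at mid-width, x̄ = 3 in.
All pieces are centred on the centroidal y-axis, so I = ΣĪ = 20.097 in⁴.

Iy ≈ 20.1 in⁴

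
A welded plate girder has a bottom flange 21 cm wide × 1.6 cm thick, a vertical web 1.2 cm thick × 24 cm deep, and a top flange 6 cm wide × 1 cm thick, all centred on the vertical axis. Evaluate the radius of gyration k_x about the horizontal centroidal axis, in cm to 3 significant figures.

Treat the section as a set of non-overlapping primitives; coordinates are from the bounding-box lower-left.
Bottom plate: 21 × 1.6, A = 33.6 cm², y = 0.8 cm, Ī = 7.168 cm⁴.
Web plate: 1.2 × 24, A = 28.8 cm², y = 13.6 cm, Ī = 1382.4 cm⁴.
Top plate: 6 × 1, A = 6 cm², y = 26.1 cm, Ī = 0.5 cm⁴.
Centroid: ȳ = ΣA·y / ΣA = 8.4088 cm.
Transfer each piece to the horizontal centroidal axis using Ī + A·d² with d = y − 8.4088:
  bottom plate: d = -7.6088 cm → contributes +1952.4 cm⁴
  web plate: d = 5.1912 cm → contributes +2158.5 cm⁴
  top plate: d = 17.691 cm → contributes +1878.4 cm⁴
Total I = 5989.3 cm⁴.
Radius of gyration: k = √(I/A) = √(5989.3 / 68.4) = 9.3575 cm.

k_x ≈ 9.36 cm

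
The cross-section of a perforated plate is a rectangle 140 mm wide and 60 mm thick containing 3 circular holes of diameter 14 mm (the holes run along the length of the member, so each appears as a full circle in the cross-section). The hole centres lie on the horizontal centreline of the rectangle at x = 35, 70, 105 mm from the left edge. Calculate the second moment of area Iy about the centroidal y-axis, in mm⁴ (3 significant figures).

Iy ≈ 1.33 × 10⁷ mm⁴

Break the section into simple shapes (no overlaps), measuring from the bottom-left corner of the bounding box.
Plate: 140 × 60, A = 8 400 mm², x = 70 mm, Ī = 13 720 000 mm⁴.
Hole 1 (subtracted): ⌀14, A = 153.94 mm², x = 35 mm, Ī = 1885.7 mm⁴.
Hole 2 (subtracted): ⌀14, A = 153.94 mm², x = 70 mm, Ī = 1885.7 mm⁴.
Hole 3 (subtracted): ⌀14, A = 153.94 mm², x = 105 mm, Ī = 1885.7 mm⁴.
By symmetry the centroid is at mid-width, x̄ = 70 mm.
Transfer each piece to the centroidal y-axis using Ī + A·d² with d = x − 70:
  plate: d = 0 mm → contributes +13 720 000 mm⁴
  hole 1: d = -35 mm → contributes −190 460 mm⁴
  hole 2: d = 0 mm → contributes −1885.7 mm⁴
  hole 3: d = 35 mm → contributes −190 460 mm⁴
Total I = 13 337 195 mm⁴.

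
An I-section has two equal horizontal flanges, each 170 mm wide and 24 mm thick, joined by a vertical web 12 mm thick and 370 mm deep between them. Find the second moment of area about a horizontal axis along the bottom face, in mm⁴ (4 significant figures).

I_base ≈ 9.181 × 10⁸ mm⁴

Treat the section as a set of non-overlapping primitives; coordinates are from the bounding-box lower-left.
Bottom flange: 170 × 24, A = 4 080 mm², y = 12 mm, Ī = 195 840 mm⁴.
Web: 12 × 370, A = 4 440 mm², y = 209 mm, Ī = 50 653 000 mm⁴.
Top flange: 170 × 24, A = 4 080 mm², y = 406 mm, Ī = 195 840 mm⁴.
Transfer each piece to a horizontal axis along the bottom face using Ī + A·d² with d = y − 0:
  bottom flange: d = 12 mm → contributes +783 360 mm⁴
  web: d = 209 mm → contributes +244 596 640 mm⁴
  top flange: d = 406 mm → contributes +672 726 720 mm⁴
Total I = 918 106 720 mm⁴.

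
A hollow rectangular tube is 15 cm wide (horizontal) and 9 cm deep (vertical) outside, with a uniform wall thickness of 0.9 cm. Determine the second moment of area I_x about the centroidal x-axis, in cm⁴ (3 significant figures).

I_x ≈ 501 cm⁴

Split into non-overlapping primitives; take the origin at the lower-left of the bounding box.
Outer rectangle: 15 × 9, A = 135 cm², y = 4.5 cm, Ī = 911.25 cm⁴.
Inner void (subtracted): 13.2 × 7.2, A = 95.04 cm², y = 4.5 cm, Ī = 410.57 cm⁴.
By symmetry the centroid is at mid-height, ȳ = 4.5 cm.
All pieces are centred on the centroidal x-axis, so I = ΣĪ (holes subtracted) = 500.68 cm⁴.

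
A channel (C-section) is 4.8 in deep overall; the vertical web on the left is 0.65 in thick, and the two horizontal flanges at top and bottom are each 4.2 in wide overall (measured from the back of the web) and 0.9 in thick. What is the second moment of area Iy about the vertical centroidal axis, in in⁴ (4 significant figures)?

Break the section into simple shapes (no overlaps), measuring from the bottom-left corner of the bounding box.
Web: 0.65 × 4.8, A = 3.12 in², x = 0.325 in, Ī = 0.10985 in⁴.
Top flange (beyond web): 3.55 × 0.9, A = 3.195 in², x = 2.425 in, Ī = 3.35542 in⁴.
Bottom flange (beyond web): 3.55 × 0.9, A = 3.195 in², x = 2.425 in, Ī = 3.35542 in⁴.
Centroid: x̄ = ΣA·x / ΣA = 1.73604 in.
Transfer each piece to the vertical centroidal axis using Ī + A·d² with d = x − 1.73604:
  web: d = -1.41104 in → contributes +6.32188 in⁴
  top flange (beyond web): d = 0.688959 in → contributes +4.87197 in⁴
  bottom flange (beyond web): d = 0.688959 in → contributes +4.87197 in⁴
Total I = 16.0658 in⁴.

Iy ≈ 16.07 in⁴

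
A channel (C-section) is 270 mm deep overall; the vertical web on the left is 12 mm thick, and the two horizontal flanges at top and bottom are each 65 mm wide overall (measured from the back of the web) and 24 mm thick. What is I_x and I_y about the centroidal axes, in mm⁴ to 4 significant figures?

I_x ≈ 5.829 × 10⁷ mm⁴, I_y ≈ 2.140 × 10⁶ mm⁴

Split into non-overlapping primitives; take the origin at the lower-left of the bounding box.
Web: 12 × 270, A = 3 240 mm², y = 135 mm, Ī = 19 683 000 mm⁴.
Top flange (beyond web): 53 × 24, A = 1 272 mm², y = 258 mm, Ī = 61 056 mm⁴.
Bottom flange (beyond web): 53 × 24, A = 1 272 mm², y = 12 mm, Ī = 61 056 mm⁴.
By symmetry the centroid is at mid-height, ȳ = 135 mm.
Transfer each piece to the centroidal x-axis using Ī + A·d² with d = y − 135:
  web: d = 0 mm → contributes +19 683 000 mm⁴
  top flange (beyond web): d = 123 mm → contributes +19 305 144 mm⁴
  bottom flange (beyond web): d = -123 mm → contributes +19 305 144 mm⁴
Total I = 58 293 288 mm⁴.
For the y-axis: x̄ = 20.2946 mm.
Repeating about the centroidal y-axis gives I_y = 2 139 610 mm⁴.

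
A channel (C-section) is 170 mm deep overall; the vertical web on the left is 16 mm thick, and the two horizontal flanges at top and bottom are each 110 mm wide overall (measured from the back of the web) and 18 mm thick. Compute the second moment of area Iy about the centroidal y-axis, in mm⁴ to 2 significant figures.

Treat the section as a set of non-overlapping primitives; coordinates are from the bounding-box lower-left.
Web: 16 × 170, A = 2 720 mm², x = 8 mm, Ī = 58 027 mm⁴.
Top flange (beyond web): 94 × 18, A = 1 692 mm², x = 63 mm, Ī = 1 245 876 mm⁴.
Bottom flange (beyond web): 94 × 18, A = 1 692 mm², x = 63 mm, Ī = 1 245 876 mm⁴.
Centroid: x̄ = ΣA·x / ΣA = 38.49 mm.
Transfer each piece to the centroidal y-axis using Ī + A·d² with d = x − 38.49:
  web: d = -30.49 mm → contributes +2 586 893 mm⁴
  top flange (beyond web): d = 24.51 mm → contributes +2 262 205 mm⁴
  bottom flange (beyond web): d = 24.51 mm → contributes +2 262 205 mm⁴
Total I = 7 111 304 mm⁴.

Iy ≈ 7.1 × 10⁶ mm⁴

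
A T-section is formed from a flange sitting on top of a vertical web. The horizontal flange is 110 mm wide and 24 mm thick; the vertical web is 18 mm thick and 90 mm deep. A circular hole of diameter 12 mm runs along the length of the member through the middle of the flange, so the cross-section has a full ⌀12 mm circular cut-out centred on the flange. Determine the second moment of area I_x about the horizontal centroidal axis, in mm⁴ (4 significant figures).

Break the section into simple shapes (no overlaps), measuring from the bottom-left corner of the bounding box.
Flange: 110 × 24, A = 2 640 mm², y = 102 mm, Ī = 126 720 mm⁴.
Web: 18 × 90, A = 1 620 mm², y = 45 mm, Ī = 1 093 500 mm⁴.
Hole (subtracted): ⌀12, A = 113.097 mm², y = 102 mm, Ī = 1017.88 mm⁴.
Centroid: ȳ = ΣA·y / ΣA = 79.7328 mm.
Transfer each piece to the horizontal centroidal axis using Ī + A·d² with d = y − 79.7328:
  flange: d = 22.2672 mm → contributes +1 435 709 mm⁴
  web: d = -34.7328 mm → contributes +3 047 813 mm⁴
  hole: d = 22.2672 mm → contributes −57094.8 mm⁴
Total I = 4 426 427 mm⁴.

I_x ≈ 4.426 × 10⁶ mm⁴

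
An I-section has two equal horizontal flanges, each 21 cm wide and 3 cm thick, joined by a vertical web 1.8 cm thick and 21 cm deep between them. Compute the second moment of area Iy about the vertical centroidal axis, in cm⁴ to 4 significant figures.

Iy ≈ 4641 cm⁴

Break the section into simple shapes (no overlaps), measuring from the bottom-left corner of the bounding box.
Bottom flange: 21 × 3, A = 63 cm², x = 10.5 cm, Ī = 2315.25 cm⁴.
Web: 1.8 × 21, A = 37.8 cm², x = 10.5 cm, Ī = 10.206 cm⁴.
Top flange: 21 × 3, A = 63 cm², x = 10.5 cm, Ī = 2315.25 cm⁴.
By symmetry the centroid is at mid-width, x̄ = 10.5 cm.
All pieces are centred on the vertical centroidal axis, so I = ΣĪ = 4640.71 cm⁴.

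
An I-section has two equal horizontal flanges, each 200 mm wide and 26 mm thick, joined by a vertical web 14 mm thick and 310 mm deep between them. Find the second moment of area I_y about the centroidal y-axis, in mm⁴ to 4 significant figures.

I_y ≈ 3.474 × 10⁷ mm⁴

Treat the section as a set of non-overlapping primitives; coordinates are from the bounding-box lower-left.
Bottom flange: 200 × 26, A = 5 200 mm², x = 100 mm, Ī = 17 333 333 mm⁴.
Web: 14 × 310, A = 4 340 mm², x = 100 mm, Ī = 70886.7 mm⁴.
Top flange: 200 × 26, A = 5 200 mm², x = 100 mm, Ī = 17 333 333 mm⁴.
By symmetry the centroid is at mid-width, x̄ = 100 mm.
All pieces are centred on the centroidal y-axis, so I = ΣĪ = 34 737 553 mm⁴.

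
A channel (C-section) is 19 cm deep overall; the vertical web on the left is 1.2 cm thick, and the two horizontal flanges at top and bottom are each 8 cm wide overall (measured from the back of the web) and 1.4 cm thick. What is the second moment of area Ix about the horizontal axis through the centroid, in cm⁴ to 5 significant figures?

Ix ≈ 2163.5 cm⁴

Split into non-overlapping primitives; take the origin at the lower-left of the bounding box.
Web: 1.2 × 19, A = 22.8 cm², y = 9.5 cm, Ī = 685.9 cm⁴.
Top flange (beyond web): 6.8 × 1.4, A = 9.52 cm², y = 18.3 cm, Ī = 1.554933 cm⁴.
Bottom flange (beyond web): 6.8 × 1.4, A = 9.52 cm², y = 0.7 cm, Ī = 1.554933 cm⁴.
By symmetry the centroid is at mid-height, ȳ = 9.5 cm.
Transfer each piece to the horizontal axis through the centroid using Ī + A·d² with d = y − 9.5:
  web: d = 0 cm → contributes +685.9 cm⁴
  top flange (beyond web): d = 8.8 cm → contributes +738.7837 cm⁴
  bottom flange (beyond web): d = -8.8 cm → contributes +738.7837 cm⁴
Total I = 2163.467 cm⁴.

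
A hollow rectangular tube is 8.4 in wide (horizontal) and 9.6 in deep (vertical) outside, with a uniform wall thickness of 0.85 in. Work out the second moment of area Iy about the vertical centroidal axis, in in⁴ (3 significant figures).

Iy ≈ 276 in⁴

Split into non-overlapping primitives; take the origin at the lower-left of the bounding box.
Outer rectangle: 8.4 × 9.6, A = 80.64 in², x = 4.2 in, Ī = 474.16 in⁴.
Inner void (subtracted): 6.7 × 7.9, A = 52.93 in², x = 4.2 in, Ī = 198 in⁴.
By symmetry the centroid is at mid-width, x̄ = 4.2 in.
All pieces are centred on the vertical centroidal axis, so I = ΣĪ (holes subtracted) = 276.16 in⁴.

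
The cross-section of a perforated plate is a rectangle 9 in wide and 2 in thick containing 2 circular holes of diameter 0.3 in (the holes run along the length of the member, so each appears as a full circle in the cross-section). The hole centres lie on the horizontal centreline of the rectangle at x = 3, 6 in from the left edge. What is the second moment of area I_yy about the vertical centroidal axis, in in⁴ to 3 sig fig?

Split into non-overlapping primitives; take the origin at the lower-left of the bounding box.
Plate: 9 × 2, A = 18 in², x = 4.5 in, Ī = 121.5 in⁴.
Hole 1 (subtracted): ⌀0.3, A = 0.070686 in², x = 3 in, Ī = 0.00039761 in⁴.
Hole 2 (subtracted): ⌀0.3, A = 0.070686 in², x = 6 in, Ī = 0.00039761 in⁴.
By symmetry the centroid is at mid-width, x̄ = 4.5 in.
Transfer each piece to the vertical centroidal axis using Ī + A·d² with d = x − 4.5:
  plate: d = 0 in → contributes +121.5 in⁴
  hole 1: d = -1.5 in → contributes −0.15944 in⁴
  hole 2: d = 1.5 in → contributes −0.15944 in⁴
Total I = 121.18 in⁴.

I_yy ≈ 121 in⁴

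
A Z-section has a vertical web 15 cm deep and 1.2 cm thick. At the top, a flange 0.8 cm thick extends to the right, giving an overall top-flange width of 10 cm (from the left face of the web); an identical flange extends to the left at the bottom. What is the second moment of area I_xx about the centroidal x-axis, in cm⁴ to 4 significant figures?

I_xx ≈ 1048 cm⁴

Break the section into simple shapes (no overlaps), measuring from the bottom-left corner of the bounding box.
Web: 1.2 × 15, A = 18 cm², y = 7.5 cm, Ī = 337.5 cm⁴.
Top flange (beyond web): 8.8 × 0.8, A = 7.04 cm², y = 14.6 cm, Ī = 0.375467 cm⁴.
Bottom flange (beyond web): 8.8 × 0.8, A = 7.04 cm², y = 0.4 cm, Ī = 0.375467 cm⁴.
Centroid: ȳ = ΣA·y / ΣA = 7.5 cm.
Transfer each piece to the centroidal x-axis using Ī + A·d² with d = y − 7.5:
  web: d = 0 cm → contributes +337.5 cm⁴
  top flange (beyond web): d = 7.1 cm → contributes +355.262 cm⁴
  bottom flange (beyond web): d = -7.1 cm → contributes +355.262 cm⁴
Total I = 1048.02 cm⁴.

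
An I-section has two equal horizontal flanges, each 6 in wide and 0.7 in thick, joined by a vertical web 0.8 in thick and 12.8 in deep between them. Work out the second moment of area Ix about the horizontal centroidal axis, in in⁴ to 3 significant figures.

Ix ≈ 523 in⁴

Split into non-overlapping primitives; take the origin at the lower-left of the bounding box.
Bottom flange: 6 × 0.7, A = 4.2 in², y = 0.35 in, Ī = 0.1715 in⁴.
Web: 0.8 × 12.8, A = 10.24 in², y = 7.1 in, Ī = 139.81 in⁴.
Top flange: 6 × 0.7, A = 4.2 in², y = 13.85 in, Ī = 0.1715 in⁴.
By symmetry the centroid is at mid-height, ȳ = 7.1 in.
Transfer each piece to the horizontal centroidal axis using Ī + A·d² with d = y − 7.1:
  bottom flange: d = -6.75 in → contributes +191.53 in⁴
  web: d = 0 in → contributes +139.81 in⁴
  top flange: d = 6.75 in → contributes +191.53 in⁴
Total I = 522.88 in⁴.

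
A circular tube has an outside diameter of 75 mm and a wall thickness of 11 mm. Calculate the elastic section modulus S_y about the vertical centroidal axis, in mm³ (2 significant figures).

S_y ≈ 3.1 × 10⁴ mm³

Treat the section as a set of non-overlapping primitives; coordinates are from the bounding-box lower-left.
Outer circle: ⌀75, A = 4 418 mm², x = 37.5 mm, Ī = 1 553 156 mm⁴.
Bore (subtracted): ⌀53, A = 2 206 mm², x = 37.5 mm, Ī = 387 323 mm⁴.
By symmetry the centroid is at mid-width, x̄ = 37.5 mm.
All pieces are centred on the vertical centroidal axis, so I = ΣĪ (holes subtracted) = 1 165 832 mm⁴.
Extreme fibre distance c = 37.5 mm; S = I/c = 31 089 mm³.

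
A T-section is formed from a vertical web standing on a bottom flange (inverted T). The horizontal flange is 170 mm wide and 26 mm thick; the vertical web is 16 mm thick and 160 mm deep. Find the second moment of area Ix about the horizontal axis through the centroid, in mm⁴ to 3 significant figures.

Ix ≈ 1.97 × 10⁷ mm⁴

Break the section into simple shapes (no overlaps), measuring from the bottom-left corner of the bounding box.
Flange: 170 × 26, A = 4 420 mm², y = 13 mm, Ī = 248 993 mm⁴.
Web: 16 × 160, A = 2 560 mm², y = 106 mm, Ī = 5 461 333 mm⁴.
Centroid: ȳ = ΣA·y / ΣA = 47.109 mm.
Transfer each piece to the horizontal axis through the centroid using Ī + A·d² with d = y − 47.109:
  flange: d = -34.109 mm → contributes +5 391 291 mm⁴
  web: d = 58.891 mm → contributes +14 339 832 mm⁴
Total I = 19 731 124 mm⁴.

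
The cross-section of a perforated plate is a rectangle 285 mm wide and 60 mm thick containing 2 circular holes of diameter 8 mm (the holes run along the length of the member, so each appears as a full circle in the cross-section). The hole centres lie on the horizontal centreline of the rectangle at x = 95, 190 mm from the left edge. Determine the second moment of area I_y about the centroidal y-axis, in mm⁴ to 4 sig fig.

Decompose the section into non-overlapping parts with the origin at the bottom-left of its bounding rectangle.
Plate: 285 × 60, A = 17 100 mm², x = 142.5 mm, Ī = 115 745 625 mm⁴.
Hole 1 (subtracted): ⌀8, A = 50.2655 mm², x = 95 mm, Ī = 201.062 mm⁴.
Hole 2 (subtracted): ⌀8, A = 50.2655 mm², x = 190 mm, Ī = 201.062 mm⁴.
By symmetry the centroid is at mid-width, x̄ = 142.5 mm.
Transfer each piece to the centroidal y-axis using Ī + A·d² with d = x − 142.5:
  plate: d = 0 mm → contributes +115 745 625 mm⁴
  hole 1: d = -47.5 mm → contributes −113 613 mm⁴
  hole 2: d = 47.5 mm → contributes −113 613 mm⁴
Total I = 115 518 400 mm⁴.

I_y ≈ 1.155 × 10⁸ mm⁴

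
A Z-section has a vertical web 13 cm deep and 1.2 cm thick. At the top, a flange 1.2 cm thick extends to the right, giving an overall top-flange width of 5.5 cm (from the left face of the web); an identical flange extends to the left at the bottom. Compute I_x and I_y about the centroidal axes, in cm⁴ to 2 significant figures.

I_x ≈ 580 cm⁴, I_y ≈ 96 cm⁴

Treat the section as a set of non-overlapping primitives; coordinates are from the bounding-box lower-left.
Web: 1.2 × 13, A = 15.6 cm², y = 6.5 cm, Ī = 219.7 cm⁴.
Top flange (beyond web): 4.3 × 1.2, A = 5.16 cm², y = 12.4 cm, Ī = 0.6192 cm⁴.
Bottom flange (beyond web): 4.3 × 1.2, A = 5.16 cm², y = 0.6 cm, Ī = 0.6192 cm⁴.
Centroid: ȳ = ΣA·y / ΣA = 6.5 cm.
Transfer each piece to the centroidal x-axis using Ī + A·d² with d = y − 6.5:
  web: d = 0 cm → contributes +219.7 cm⁴
  top flange (beyond web): d = 5.9 cm → contributes +180.2 cm⁴
  bottom flange (beyond web): d = -5.9 cm → contributes +180.2 cm⁴
Total I = 580.2 cm⁴.
For the y-axis: x̄ = 4.9 cm.
Repeating about the centroidal y-axis gives I_y = 95.82 cm⁴.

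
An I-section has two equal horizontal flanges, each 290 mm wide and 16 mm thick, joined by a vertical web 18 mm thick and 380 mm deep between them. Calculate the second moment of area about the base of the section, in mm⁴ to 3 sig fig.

Decompose the section into non-overlapping parts with the origin at the bottom-left of its bounding rectangle.
Bottom flange: 290 × 16, A = 4 640 mm², y = 8 mm, Ī = 98 987 mm⁴.
Web: 18 × 380, A = 6 840 mm², y = 206 mm, Ī = 82 308 000 mm⁴.
Top flange: 290 × 16, A = 4 640 mm², y = 404 mm, Ī = 98 987 mm⁴.
Transfer each piece to a horizontal axis along the bottom face using Ī + A·d² with d = y − 0:
  bottom flange: d = 8 mm → contributes +395 947 mm⁴
  web: d = 206 mm → contributes +372 570 240 mm⁴
  top flange: d = 404 mm → contributes +757 421 227 mm⁴
Total I = 1 130 387 413 mm⁴.

I_base ≈ 1.13 × 10⁹ mm⁴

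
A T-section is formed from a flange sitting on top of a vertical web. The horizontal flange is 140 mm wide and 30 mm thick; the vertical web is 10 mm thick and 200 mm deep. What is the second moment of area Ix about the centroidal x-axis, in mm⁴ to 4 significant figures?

Decompose the section into non-overlapping parts with the origin at the bottom-left of its bounding rectangle.
Flange: 140 × 30, A = 4 200 mm², y = 215 mm, Ī = 315 000 mm⁴.
Web: 10 × 200, A = 2 000 mm², y = 100 mm, Ī = 6 666 667 mm⁴.
Centroid: ȳ = ΣA·y / ΣA = 177.903 mm.
Transfer each piece to the centroidal x-axis using Ī + A·d² with d = y − 177.903:
  flange: d = 37.0968 mm → contributes +6 094 917 mm⁴
  web: d = -77.9032 mm → contributes +18 804 492 mm⁴
Total I = 24 899 409 mm⁴.

Ix ≈ 2.490 × 10⁷ mm⁴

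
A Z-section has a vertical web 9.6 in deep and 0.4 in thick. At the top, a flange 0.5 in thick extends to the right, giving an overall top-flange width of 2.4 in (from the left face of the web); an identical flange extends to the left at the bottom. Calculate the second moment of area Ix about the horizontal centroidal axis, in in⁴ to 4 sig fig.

Ix ≈ 70.94 in⁴

Treat the section as a set of non-overlapping primitives; coordinates are from the bounding-box lower-left.
Web: 0.4 × 9.6, A = 3.84 in², y = 4.8 in, Ī = 29.4912 in⁴.
Top flange (beyond web): 2 × 0.5, A = 1 in², y = 9.35 in, Ī = 0.0208333 in⁴.
Bottom flange (beyond web): 2 × 0.5, A = 1 in², y = 0.25 in, Ī = 0.0208333 in⁴.
Centroid: ȳ = ΣA·y / ΣA = 4.8 in.
Transfer each piece to the horizontal centroidal axis using Ī + A·d² with d = y − 4.8:
  web: d = 0 in → contributes +29.4912 in⁴
  top flange (beyond web): d = 4.55 in → contributes +20.7233 in⁴
  bottom flange (beyond web): d = -4.55 in → contributes +20.7233 in⁴
Total I = 70.9379 in⁴.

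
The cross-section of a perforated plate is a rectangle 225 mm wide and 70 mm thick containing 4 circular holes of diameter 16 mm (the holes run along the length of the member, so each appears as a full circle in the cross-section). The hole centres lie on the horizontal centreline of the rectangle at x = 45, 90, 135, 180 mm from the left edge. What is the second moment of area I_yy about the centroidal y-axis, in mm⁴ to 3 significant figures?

Break the section into simple shapes (no overlaps), measuring from the bottom-left corner of the bounding box.
Plate: 225 × 70, A = 15 750 mm², x = 112.5 mm, Ī = 66 445 313 mm⁴.
Hole 1 (subtracted): ⌀16, A = 201.06 mm², x = 45 mm, Ī = 3 217 mm⁴.
Hole 2 (subtracted): ⌀16, A = 201.06 mm², x = 90 mm, Ī = 3 217 mm⁴.
Hole 3 (subtracted): ⌀16, A = 201.06 mm², x = 135 mm, Ī = 3 217 mm⁴.
Hole 4 (subtracted): ⌀16, A = 201.06 mm², x = 180 mm, Ī = 3 217 mm⁴.
By symmetry the centroid is at mid-width, x̄ = 112.5 mm.
Transfer each piece to the centroidal y-axis using Ī + A·d² with d = x − 112.5:
  plate: d = 0 mm → contributes +66 445 313 mm⁴
  hole 1: d = -67.5 mm → contributes −919 305 mm⁴
  hole 2: d = -22.5 mm → contributes −105 005 mm⁴
  hole 3: d = 22.5 mm → contributes −105 005 mm⁴
  hole 4: d = 67.5 mm → contributes −919 305 mm⁴
Total I = 64 396 692 mm⁴.

I_yy ≈ 6.44 × 10⁷ mm⁴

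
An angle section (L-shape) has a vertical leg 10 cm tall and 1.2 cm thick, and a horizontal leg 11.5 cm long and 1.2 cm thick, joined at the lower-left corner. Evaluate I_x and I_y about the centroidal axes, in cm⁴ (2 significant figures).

Split into non-overlapping primitives; take the origin at the lower-left of the bounding box.
Vertical leg: 1.2 × 10, A = 12 cm², y = 5 cm, Ī = 100 cm⁴.
Horizontal leg (remainder): 10.3 × 1.2, A = 12.36 cm², y = 0.6 cm, Ī = 1.483 cm⁴.
Centroid: ȳ = ΣA·y / ΣA = 2.767 cm.
Transfer each piece to the centroidal x-axis using Ī + A·d² with d = y − 2.767:
  vertical leg: d = 2.233 cm → contributes +159.8 cm⁴
  horizontal leg (remainder): d = -2.167 cm → contributes +59.55 cm⁴
Total I = 219.4 cm⁴.
For the y-axis: x̄ = 3.517 cm.
Repeating about the centroidal y-axis gives I_y = 312 cm⁴.

I_x ≈ 220 cm⁴, I_y ≈ 310 cm⁴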